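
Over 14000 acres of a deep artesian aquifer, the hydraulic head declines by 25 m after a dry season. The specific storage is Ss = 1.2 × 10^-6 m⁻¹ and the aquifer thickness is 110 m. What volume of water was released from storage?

ΔV ≈ 1.87 × 10^5 m³

S = Ss × b = 1.2 × 10^-6 m⁻¹ × 110 m = 1.32 × 10^-4
A = 14000 acres = 5.666 × 10^7 m²
ΔV = S × A × Δh = 1.32 × 10^-4 × 5.666 × 10^7 m² × 25 m = 1.87 × 10^5 m³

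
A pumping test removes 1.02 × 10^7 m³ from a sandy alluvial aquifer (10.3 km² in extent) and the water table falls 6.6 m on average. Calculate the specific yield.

Sy ≈ 0.15

A = 10.3 km² = 1.03 × 10^7 m²
Sy = ΔV / (A × Δh) = 1.02 × 10^7 m³ / (1.03 × 10^7 m² × 6.6 m) = 0.15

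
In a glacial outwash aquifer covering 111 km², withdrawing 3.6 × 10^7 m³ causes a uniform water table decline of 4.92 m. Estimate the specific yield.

Sy ≈ 0.066

A = 111 km² = 1.11 × 10^8 m²
Sy = ΔV / (A × Δh) = 3.6 × 10^7 m³ / (1.11 × 10^8 m² × 4.92 m) = 0.06592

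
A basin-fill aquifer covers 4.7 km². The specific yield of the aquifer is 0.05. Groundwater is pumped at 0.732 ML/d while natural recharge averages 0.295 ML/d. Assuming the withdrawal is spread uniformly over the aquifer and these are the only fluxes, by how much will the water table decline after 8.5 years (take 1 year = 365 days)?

Δh ≈ 5.77 m

A = 4.7 km² = 4.7 × 10^6 m²
Net abstraction = 0.732 − 0.295 = 0.437 ML/d
Q_net = 0.437 ML/d = 437 m³/d
t = 8.5 years = 3102 d
ΔV = Q × t = 437 m³/d × 3102 d = 1.356 × 10^6 m³
Δh = ΔV / (Sy × A) = 1.356 × 10^6 / (0.05 × 4.7 × 10^6) = 5.769 m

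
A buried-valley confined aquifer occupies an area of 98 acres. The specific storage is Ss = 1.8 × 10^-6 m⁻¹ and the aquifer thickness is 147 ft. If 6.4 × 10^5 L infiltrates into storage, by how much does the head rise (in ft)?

b = 147 ft = 44.81 m
S = Ss × b = 1.8 × 10^-6 m⁻¹ × 44.81 m = 8.065 × 10^-5
A = 98 acres = 3.966 × 10^5 m²
ΔV = 6.4 × 10^5 L = 640 m³
Δh = ΔV / (S × A) = 640 m³ / (8.065 × 10^-5 × 3.966 × 10^5 m²) = 20.01 m
Δh = 20.01 m = 65.65 ft

Δh ≈ 65.6 ft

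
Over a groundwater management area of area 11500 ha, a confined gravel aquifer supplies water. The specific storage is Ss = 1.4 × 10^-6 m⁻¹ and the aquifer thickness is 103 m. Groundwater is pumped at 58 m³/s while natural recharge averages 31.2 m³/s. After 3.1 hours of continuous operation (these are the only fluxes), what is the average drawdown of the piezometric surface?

S = Ss × b = 1.4 × 10^-6 m⁻¹ × 103 m = 1.442 × 10^-4
A = 11500 ha = 1.15 × 10^8 m²
Net abstraction = 58 − 31.2 = 26.8 m³/s
Q_net = 26.8 m³/s = 2.316 × 10^6 m³/d
t = 3.1 hours = 0.1292 d
ΔV = Q × t = 2.316 × 10^6 m³/d × 0.1292 d = 2.991 × 10^5 m³
Δh = ΔV / (S × A) = 2.991 × 10^5 / (1.442 × 10^-4 × 1.15 × 10^8) = 18.04 m

Δh ≈ 18 m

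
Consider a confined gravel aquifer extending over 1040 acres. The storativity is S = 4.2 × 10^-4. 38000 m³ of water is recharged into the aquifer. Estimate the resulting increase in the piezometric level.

A = 1040 acres = 4.209 × 10^6 m²
Δh = ΔV / (S × A) = 38000 m³ / (4.2 × 10^-4 × 4.209 × 10^6 m²) = 21.5 m

Δh ≈ 21.5 m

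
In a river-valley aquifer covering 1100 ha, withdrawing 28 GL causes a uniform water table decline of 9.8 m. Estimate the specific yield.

A = 1100 ha = 1.1 × 10^7 m²
ΔV = 28 GL = 2.8 × 10^7 m³
Sy = ΔV / (A × Δh) = 2.8 × 10^7 m³ / (1.1 × 10^7 m² × 9.8 m) = 0.2597

Sy ≈ 0.26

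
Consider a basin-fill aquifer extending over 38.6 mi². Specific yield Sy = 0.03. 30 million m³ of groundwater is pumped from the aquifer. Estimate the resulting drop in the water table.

A = 38.6 mi² = 9.997 × 10^7 m²
ΔV = 30 million m³ = 3 × 10^7 m³
Δh = ΔV / (Sy × A) = 3 × 10^7 m³ / (0.03 × 9.997 × 10^7 m²) = 10 m

Δh ≈ 10 m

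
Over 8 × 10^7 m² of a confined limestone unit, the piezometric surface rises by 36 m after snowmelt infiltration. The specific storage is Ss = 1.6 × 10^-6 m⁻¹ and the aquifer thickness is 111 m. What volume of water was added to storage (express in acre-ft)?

ΔV ≈ 415 acre-ft

S = Ss × b = 1.6 × 10^-6 m⁻¹ × 111 m = 1.776 × 10^-4
ΔV = S × A × Δh = 1.776 × 10^-4 × 8 × 10^7 m² × 36 m = 5.115 × 10^5 m³
ΔV = 5.115 × 10^5 m³ = 414.7 acre-ft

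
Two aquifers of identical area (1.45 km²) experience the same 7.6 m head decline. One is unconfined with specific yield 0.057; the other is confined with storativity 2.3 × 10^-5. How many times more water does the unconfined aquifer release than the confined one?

A = 1.45 km² = 1.45 × 10^6 m²
Unconfined: ΔV_u = Sy × A × Δh = 0.057 × 1.45 × 10^6 × 7.6 = 6.281 × 10^5 m³
Confined: ΔV_c = S × A × Δh = 2.3 × 10^-5 × 1.45 × 10^6 × 7.6 = 253.5 m³
Ratio = ΔV_u / ΔV_c = Sy / S = 0.057 / 2.3 × 10^-5 = 2478

ΔV_u / ΔV_c ≈ 2480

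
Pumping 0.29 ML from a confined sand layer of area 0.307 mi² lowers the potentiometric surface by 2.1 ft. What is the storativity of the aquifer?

S ≈ 5.7 × 10^-4

A = 0.307 mi² = 7.951 × 10^5 m²
Δh = 2.1 ft = 0.6401 m
ΔV = 0.29 ML = 290 m³
S = ΔV / (A × Δh) = 290 m³ / (7.951 × 10^5 m² × 0.6401 m) = 5.698 × 10^-4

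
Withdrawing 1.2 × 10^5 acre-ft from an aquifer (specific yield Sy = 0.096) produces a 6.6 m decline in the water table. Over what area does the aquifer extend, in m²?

ΔV = 1.2 × 10^5 acre-ft = 1.48 × 10^8 m³
A = ΔV / (Sy × Δh) = 1.48 × 10^8 / (0.096 × 6.6) = 2.336 × 10^8 m²

A ≈ 2.34 × 10^8 m²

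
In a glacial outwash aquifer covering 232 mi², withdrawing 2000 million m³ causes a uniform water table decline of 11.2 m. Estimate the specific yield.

A = 232 mi² = 6.009 × 10^8 m²
ΔV = 2000 million m³ = 2 × 10^9 m³
Sy = ΔV / (A × Δh) = 2 × 10^9 m³ / (6.009 × 10^8 m² × 11.2 m) = 0.2972

Sy ≈ 0.3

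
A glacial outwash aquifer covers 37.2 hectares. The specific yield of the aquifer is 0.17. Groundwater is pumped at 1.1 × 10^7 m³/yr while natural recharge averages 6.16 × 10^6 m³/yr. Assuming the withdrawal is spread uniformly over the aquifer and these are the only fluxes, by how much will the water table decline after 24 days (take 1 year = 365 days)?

A = 37.2 hectares = 3.72 × 10^5 m²
Net abstraction = 1.1 × 10^7 − 6.16 × 10^6 = 4.84 × 10^6 m³/yr
Q_net = 4.84 × 10^6 m³/yr = 13260 m³/d
ΔV = Q × t = 13260 m³/d × 24 d = 3.182 × 10^5 m³
Δh = ΔV / (Sy × A) = 3.182 × 10^5 / (0.17 × 3.72 × 10^5) = 5.032 m

Δh ≈ 5.03 m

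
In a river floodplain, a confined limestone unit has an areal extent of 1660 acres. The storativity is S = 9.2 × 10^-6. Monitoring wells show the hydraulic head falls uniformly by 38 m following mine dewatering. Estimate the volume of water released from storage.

ΔV ≈ 2350 m³

A = 1660 acres = 6.718 × 10^6 m²
ΔV = S × A × Δh = 9.2 × 10^-6 × 6.718 × 10^6 m² × 38 m = 2349 m³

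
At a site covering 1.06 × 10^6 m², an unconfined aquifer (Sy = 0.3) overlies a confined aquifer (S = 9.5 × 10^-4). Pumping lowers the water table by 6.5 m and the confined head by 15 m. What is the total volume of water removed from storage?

Unconfined: ΔV_u = Sy × A × Δh_u = 0.3 × 1.06 × 10^6 × 6.5 = 2.067 × 10^6 m³
Confined: ΔV_c = S × A × Δh_c = 9.5 × 10^-4 × 1.06 × 10^6 × 15 = 15100 m³
Total ΔV = 2.067 × 10^6 + 15100 = 2.082 × 10^6 m³

ΔV ≈ 2.08 × 10^6 m³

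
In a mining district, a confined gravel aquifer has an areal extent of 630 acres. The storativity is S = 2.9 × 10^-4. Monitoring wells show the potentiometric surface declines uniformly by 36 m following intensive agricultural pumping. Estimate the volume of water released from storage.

A = 630 acres = 2.55 × 10^6 m²
ΔV = S × A × Δh = 2.9 × 10^-4 × 2.55 × 10^6 m² × 36 m = 26620 m³

ΔV ≈ 26600 m³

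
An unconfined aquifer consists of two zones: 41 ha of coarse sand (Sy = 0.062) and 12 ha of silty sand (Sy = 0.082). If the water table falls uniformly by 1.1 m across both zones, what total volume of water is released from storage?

A₁ = 41 ha = 4.1 × 10^5 m²; A₂ = 12 ha = 1.2 × 10^5 m²
ΔV₁ = 0.062 × 4.1 × 10^5 × 1.1 = 27960 m³
ΔV₂ = 0.082 × 1.2 × 10^5 × 1.1 = 10820 m³
ΔV = ΔV₁ + ΔV₂ = 38790 m³

ΔV ≈ 38800 m³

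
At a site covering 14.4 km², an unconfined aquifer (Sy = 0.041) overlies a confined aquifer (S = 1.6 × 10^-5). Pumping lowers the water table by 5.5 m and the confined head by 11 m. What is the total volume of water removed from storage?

ΔV ≈ 3.25 × 10^6 m³

A = 14.4 km² = 1.44 × 10^7 m²
Unconfined: ΔV_u = Sy × A × Δh_u = 0.041 × 1.44 × 10^7 × 5.5 = 3.247 × 10^6 m³
Confined: ΔV_c = S × A × Δh_c = 1.6 × 10^-5 × 1.44 × 10^7 × 11 = 2534 m³
Total ΔV = 3.247 × 10^6 + 2534 = 3.25 × 10^6 m³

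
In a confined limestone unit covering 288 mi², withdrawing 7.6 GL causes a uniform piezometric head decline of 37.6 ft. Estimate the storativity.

A = 288 mi² = 7.459 × 10^8 m²
Δh = 37.6 ft = 11.46 m
ΔV = 7.6 GL = 7.6 × 10^6 m³
S = ΔV / (A × Δh) = 7.6 × 10^6 m³ / (7.459 × 10^8 m² × 11.46 m) = 8.89 × 10^-4

S ≈ 8.9 × 10^-4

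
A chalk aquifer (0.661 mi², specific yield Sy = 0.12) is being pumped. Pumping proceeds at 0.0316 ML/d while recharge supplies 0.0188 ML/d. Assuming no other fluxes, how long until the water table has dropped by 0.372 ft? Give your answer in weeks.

t ≈ 260 weeks

A = 0.661 mi² = 1.712 × 10^6 m²
Δh = 0.372 ft = 0.1134 m
ΔV = Sy × A × Δh = 0.12 × 1.712 × 10^6 × 0.1134 = 23290 m³
Net withdrawal = 0.0316 − 0.0188 = 0.0128 ML/d = 12.8 m³/d
t = ΔV / Q = 23290 m³ / 12.8 m³/d = 1820 d
t = 1820 d ≈ 260 weeks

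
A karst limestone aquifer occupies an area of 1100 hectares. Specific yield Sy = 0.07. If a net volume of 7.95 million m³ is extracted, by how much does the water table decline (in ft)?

A = 1100 hectares = 1.1 × 10^7 m²
ΔV = 7.95 million m³ = 7.95 × 10^6 m³
Δh = ΔV / (Sy × A) = 7.95 × 10^6 m³ / (0.07 × 1.1 × 10^7 m²) = 10.32 m
Δh = 10.32 m = 33.87 ft

Δh ≈ 33.9 ft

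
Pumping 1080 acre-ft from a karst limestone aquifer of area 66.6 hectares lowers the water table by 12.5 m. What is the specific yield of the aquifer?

Sy ≈ 0.16

A = 66.6 hectares = 6.66 × 10^5 m²
ΔV = 1080 acre-ft = 1.332 × 10^6 m³
Sy = ΔV / (A × Δh) = 1.332 × 10^6 m³ / (6.66 × 10^5 m² × 12.5 m) = 0.16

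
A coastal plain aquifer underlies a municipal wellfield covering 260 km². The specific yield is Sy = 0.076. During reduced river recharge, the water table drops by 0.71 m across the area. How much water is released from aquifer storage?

A = 260 km² = 2.6 × 10^8 m²
ΔV = Sy × A × Δh = 0.076 × 2.6 × 10^8 m² × 0.71 m = 1.403 × 10^7 m³

ΔV ≈ 1.4 × 10^7 m³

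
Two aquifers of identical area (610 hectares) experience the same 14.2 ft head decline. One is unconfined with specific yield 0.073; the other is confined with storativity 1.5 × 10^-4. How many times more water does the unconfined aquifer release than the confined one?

A = 610 hectares = 6.1 × 10^6 m²
Δh = 14.2 ft = 4.328 m
Unconfined: ΔV_u = Sy × A × Δh = 0.073 × 6.1 × 10^6 × 4.328 = 1.927 × 10^6 m³
Confined: ΔV_c = S × A × Δh = 1.5 × 10^-4 × 6.1 × 10^6 × 4.328 = 3960 m³
Ratio = ΔV_u / ΔV_c = Sy / S = 0.073 / 1.5 × 10^-4 = 486.7

ΔV_u / ΔV_c ≈ 487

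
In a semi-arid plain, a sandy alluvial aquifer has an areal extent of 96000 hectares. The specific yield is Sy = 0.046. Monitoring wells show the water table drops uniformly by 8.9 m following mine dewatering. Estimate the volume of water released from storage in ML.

A = 96000 hectares = 9.6 × 10^8 m²
ΔV = Sy × A × Δh = 0.046 × 9.6 × 10^8 m² × 8.9 m = 3.93 × 10^8 m³
ΔV = 3.93 × 10^8 m³ = 3.93 × 10^5 ML

ΔV ≈ 3.93 × 10^5 ML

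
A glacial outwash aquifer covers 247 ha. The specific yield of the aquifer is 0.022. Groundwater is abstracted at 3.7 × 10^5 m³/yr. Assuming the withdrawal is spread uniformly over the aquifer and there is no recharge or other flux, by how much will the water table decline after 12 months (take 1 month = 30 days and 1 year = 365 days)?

A = 247 ha = 2.47 × 10^6 m²
Q = 3.7 × 10^5 m³/yr = 1014 m³/d
t = 12 months = 360 d
ΔV = Q × t = 1014 m³/d × 360 d = 3.649 × 10^5 m³
Δh = ΔV / (Sy × A) = 3.649 × 10^5 / (0.022 × 2.47 × 10^6) = 6.716 m

Δh ≈ 6.72 m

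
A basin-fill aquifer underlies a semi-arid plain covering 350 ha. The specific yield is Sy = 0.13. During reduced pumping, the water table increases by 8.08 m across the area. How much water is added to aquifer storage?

A = 350 ha = 3.5 × 10^6 m²
ΔV = Sy × A × Δh = 0.13 × 3.5 × 10^6 m² × 8.08 m = 3.676 × 10^6 m³

ΔV ≈ 3.68 × 10^6 m³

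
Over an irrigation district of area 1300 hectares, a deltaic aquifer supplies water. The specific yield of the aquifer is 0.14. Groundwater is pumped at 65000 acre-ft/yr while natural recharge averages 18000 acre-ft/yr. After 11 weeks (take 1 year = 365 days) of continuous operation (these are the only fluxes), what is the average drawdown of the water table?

A = 1300 hectares = 1.3 × 10^7 m²
Net abstraction = 65000 − 18000 = 47000 acre-ft/yr
Q_net = 47000 acre-ft/yr = 1.588 × 10^5 m³/d
t = 11 weeks = 77 d
ΔV = Q × t = 1.588 × 10^5 m³/d × 77 d = 1.223 × 10^7 m³
Δh = ΔV / (Sy × A) = 1.223 × 10^7 / (0.14 × 1.3 × 10^7) = 6.72 m

Δh ≈ 6.72 m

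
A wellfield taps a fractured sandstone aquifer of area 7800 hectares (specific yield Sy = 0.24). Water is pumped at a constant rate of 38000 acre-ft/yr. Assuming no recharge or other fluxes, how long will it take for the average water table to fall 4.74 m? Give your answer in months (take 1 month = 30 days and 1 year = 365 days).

t ≈ 23 months

A = 7800 hectares = 7.8 × 10^7 m²
ΔV = Sy × A × Δh = 0.24 × 7.8 × 10^7 × 4.74 = 8.873 × 10^7 m³
Q = 38000 acre-ft/yr = 1.284 × 10^5 m³/d
t = ΔV / Q = 8.873 × 10^7 m³ / 1.284 × 10^5 m³/d = 691 d
t = 691 d ≈ 23.03 months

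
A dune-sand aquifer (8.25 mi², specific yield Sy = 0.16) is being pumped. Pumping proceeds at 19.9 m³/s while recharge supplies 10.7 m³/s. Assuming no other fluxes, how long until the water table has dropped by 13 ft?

A = 8.25 mi² = 2.137 × 10^7 m²
Δh = 13 ft = 3.962 m
ΔV = Sy × A × Δh = 0.16 × 2.137 × 10^7 × 3.962 = 1.355 × 10^7 m³
Net withdrawal = 19.9 − 10.7 = 9.2 m³/s = 7.949 × 10^5 m³/d
t = ΔV / Q = 1.355 × 10^7 m³ / 7.949 × 10^5 m³/d = 17.04 d

t ≈ 17 days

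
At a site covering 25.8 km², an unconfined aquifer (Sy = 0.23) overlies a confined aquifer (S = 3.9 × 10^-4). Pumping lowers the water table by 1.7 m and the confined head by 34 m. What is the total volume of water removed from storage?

ΔV ≈ 1.04 × 10^7 m³

A = 25.8 km² = 2.58 × 10^7 m²
Unconfined: ΔV_u = Sy × A × Δh_u = 0.23 × 2.58 × 10^7 × 1.7 = 1.009 × 10^7 m³
Confined: ΔV_c = S × A × Δh_c = 3.9 × 10^-4 × 2.58 × 10^7 × 34 = 3.421 × 10^5 m³
Total ΔV = 1.009 × 10^7 + 3.421 × 10^5 = 1.043 × 10^7 m³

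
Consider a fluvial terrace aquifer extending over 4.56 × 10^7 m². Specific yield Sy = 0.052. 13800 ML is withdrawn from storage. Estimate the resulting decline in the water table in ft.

ΔV = 13800 ML = 1.38 × 10^7 m³
Δh = ΔV / (Sy × A) = 1.38 × 10^7 m³ / (0.052 × 4.56 × 10^7 m²) = 5.82 m
Δh = 5.82 m = 19.09 ft

Δh ≈ 19.1 ft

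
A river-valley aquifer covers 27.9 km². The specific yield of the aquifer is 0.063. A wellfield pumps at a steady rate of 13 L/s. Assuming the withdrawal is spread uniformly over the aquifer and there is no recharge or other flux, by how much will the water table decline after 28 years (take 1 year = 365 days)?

A = 27.9 km² = 2.79 × 10^7 m²
Q = 13 L/s = 1123 m³/d
t = 28 years = 10220 d
ΔV = Q × t = 1123 m³/d × 10220 d = 1.148 × 10^7 m³
Δh = ΔV / (Sy × A) = 1.148 × 10^7 / (0.063 × 2.79 × 10^7) = 6.531 m

Δh ≈ 6.53 m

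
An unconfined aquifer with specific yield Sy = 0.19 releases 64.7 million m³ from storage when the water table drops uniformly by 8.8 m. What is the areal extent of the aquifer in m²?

ΔV = 64.7 million m³ = 6.47 × 10^7 m³
A = ΔV / (Sy × Δh) = 6.47 × 10^7 / (0.19 × 8.8) = 3.87 × 10^7 m²

A ≈ 3.87 × 10^7 m²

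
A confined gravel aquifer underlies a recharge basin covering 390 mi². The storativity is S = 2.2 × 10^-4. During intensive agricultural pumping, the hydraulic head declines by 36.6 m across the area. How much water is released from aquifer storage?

ΔV ≈ 8.13 × 10^6 m³

A = 390 mi² = 1.01 × 10^9 m²
ΔV = S × A × Δh = 2.2 × 10^-4 × 1.01 × 10^9 m² × 36.6 m = 8.133 × 10^6 m³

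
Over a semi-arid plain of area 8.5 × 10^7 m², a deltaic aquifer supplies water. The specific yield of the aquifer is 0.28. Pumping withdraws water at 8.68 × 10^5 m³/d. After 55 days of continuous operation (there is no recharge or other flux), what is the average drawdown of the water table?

ΔV = Q × t = 8.68 × 10^5 m³/d × 55 d = 4.774 × 10^7 m³
Δh = ΔV / (Sy × A) = 4.774 × 10^7 / (0.28 × 8.5 × 10^7) = 2.006 m

Δh ≈ 2.01 m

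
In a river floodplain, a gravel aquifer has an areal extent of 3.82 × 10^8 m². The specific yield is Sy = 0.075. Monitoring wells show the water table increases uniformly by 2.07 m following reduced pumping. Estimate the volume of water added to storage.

ΔV ≈ 5.93 × 10^7 m³

ΔV = Sy × A × Δh = 0.075 × 3.82 × 10^8 m² × 2.07 m = 5.931 × 10^7 m³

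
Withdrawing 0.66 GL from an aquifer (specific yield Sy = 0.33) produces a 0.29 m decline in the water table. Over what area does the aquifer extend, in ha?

ΔV = 0.66 GL = 6.6 × 10^5 m³
A = ΔV / (Sy × Δh) = 6.6 × 10^5 / (0.33 × 0.29) = 6.897 × 10^6 m²
A = 6.897 × 10^6 m² = 689.7 ha

A ≈ 690 ha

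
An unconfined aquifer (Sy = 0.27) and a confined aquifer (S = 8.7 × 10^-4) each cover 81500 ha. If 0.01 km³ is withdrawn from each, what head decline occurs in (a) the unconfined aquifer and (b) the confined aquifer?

Δh_u ≈ 0.0454 m; Δh_c ≈ 14.1 m

A = 81500 ha = 8.15 × 10^8 m²
ΔV = 0.01 km³ = 1 × 10^7 m³
Unconfined: Δh_u = ΔV/(Sy·A) = 1 × 10^7/(0.27 × 8.15 × 10^8) = 0.04544 m
Confined: Δh_c = ΔV/(S·A) = 1 × 10^7/(8.7 × 10^-4 × 8.15 × 10^8) = 14.1 m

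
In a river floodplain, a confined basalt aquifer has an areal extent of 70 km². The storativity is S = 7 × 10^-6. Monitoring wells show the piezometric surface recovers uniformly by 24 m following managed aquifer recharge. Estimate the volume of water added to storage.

ΔV ≈ 11800 m³

A = 70 km² = 7 × 10^7 m²
ΔV = S × A × Δh = 7 × 10^-6 × 7 × 10^7 m² × 24 m = 11760 m³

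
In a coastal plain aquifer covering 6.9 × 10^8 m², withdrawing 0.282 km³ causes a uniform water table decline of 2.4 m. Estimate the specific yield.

ΔV = 0.282 km³ = 2.82 × 10^8 m³
Sy = ΔV / (A × Δh) = 2.82 × 10^8 m³ / (6.9 × 10^8 m² × 2.4 m) = 0.1703

Sy ≈ 0.17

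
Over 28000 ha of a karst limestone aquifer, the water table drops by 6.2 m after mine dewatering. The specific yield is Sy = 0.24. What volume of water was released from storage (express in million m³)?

A = 28000 ha = 2.8 × 10^8 m²
ΔV = Sy × A × Δh = 0.24 × 2.8 × 10^8 m² × 6.2 m = 4.166 × 10^8 m³
ΔV = 4.166 × 10^8 m³ = 416.6 million m³

ΔV ≈ 417 million m³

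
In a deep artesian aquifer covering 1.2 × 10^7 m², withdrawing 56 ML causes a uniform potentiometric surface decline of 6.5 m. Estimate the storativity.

ΔV = 56 ML = 56000 m³
S = ΔV / (A × Δh) = 56000 m³ / (1.2 × 10^7 m² × 6.5 m) = 7.179 × 10^-4

S ≈ 7.2 × 10^-4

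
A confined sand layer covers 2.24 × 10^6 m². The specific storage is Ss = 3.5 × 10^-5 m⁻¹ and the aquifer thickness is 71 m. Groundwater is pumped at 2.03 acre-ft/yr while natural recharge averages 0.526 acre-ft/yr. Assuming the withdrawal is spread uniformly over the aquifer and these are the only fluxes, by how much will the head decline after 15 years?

S = Ss × b = 3.5 × 10^-5 m⁻¹ × 71 m = 2.485 × 10^-3
Net abstraction = 2.03 − 0.526 = 1.504 acre-ft/yr
Q_net = 1.504 acre-ft/yr = 5.083 m³/d
t = 15 years = 5475 d
ΔV = Q × t = 5.083 m³/d × 5475 d = 27830 m³
Δh = ΔV / (S × A) = 27830 / (0.002485 × 2.24 × 10^6) = 4.999 m

Δh ≈ 5 m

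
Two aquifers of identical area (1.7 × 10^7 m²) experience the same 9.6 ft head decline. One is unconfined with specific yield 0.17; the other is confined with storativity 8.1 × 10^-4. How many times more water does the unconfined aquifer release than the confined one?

ΔV_u / ΔV_c ≈ 210

Δh = 9.6 ft = 2.926 m
Unconfined: ΔV_u = Sy × A × Δh = 0.17 × 1.7 × 10^7 × 2.926 = 8.456 × 10^6 m³
Confined: ΔV_c = S × A × Δh = 8.1 × 10^-4 × 1.7 × 10^7 × 2.926 = 40290 m³
Ratio = ΔV_u / ΔV_c = Sy / S = 0.17 / 8.1 × 10^-4 = 209.9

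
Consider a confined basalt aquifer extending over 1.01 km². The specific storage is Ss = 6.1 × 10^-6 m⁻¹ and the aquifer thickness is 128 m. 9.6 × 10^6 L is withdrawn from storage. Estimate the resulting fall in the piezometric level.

S = Ss × b = 6.1 × 10^-6 m⁻¹ × 128 m = 7.808 × 10^-4
A = 1.01 km² = 1.01 × 10^6 m²
ΔV = 9.6 × 10^6 L = 9600 m³
Δh = ΔV / (S × A) = 9600 m³ / (7.808 × 10^-4 × 1.01 × 10^6 m²) = 12.17 m

Δh ≈ 12.2 m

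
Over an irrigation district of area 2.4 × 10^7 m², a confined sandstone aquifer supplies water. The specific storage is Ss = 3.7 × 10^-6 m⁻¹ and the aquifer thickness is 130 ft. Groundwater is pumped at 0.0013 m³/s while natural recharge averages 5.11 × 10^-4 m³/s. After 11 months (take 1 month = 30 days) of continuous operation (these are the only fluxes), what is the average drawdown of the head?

b = 130 ft = 39.62 m
S = Ss × b = 3.7 × 10^-6 m⁻¹ × 39.62 m = 1.466 × 10^-4
Net abstraction = 0.0013 − 5.11 × 10^-4 = 7.89 × 10^-4 m³/s
Q_net = 7.89 × 10^-4 m³/s = 68.17 m³/d
t = 11 months = 330 d
ΔV = Q × t = 68.17 m³/d × 330 d = 22500 m³
Δh = ΔV / (S × A) = 22500 / (1.466 × 10^-4 × 2.4 × 10^7) = 6.393 m

Δh ≈ 6.39 m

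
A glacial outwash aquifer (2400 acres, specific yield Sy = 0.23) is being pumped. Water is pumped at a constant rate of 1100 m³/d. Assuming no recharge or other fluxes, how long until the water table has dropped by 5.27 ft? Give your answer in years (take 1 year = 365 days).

t ≈ 8.94 years

A = 2400 acres = 9.712 × 10^6 m²
Δh = 5.27 ft = 1.606 m
ΔV = Sy × A × Δh = 0.23 × 9.712 × 10^6 × 1.606 = 3.588 × 10^6 m³
t = ΔV / Q = 3.588 × 10^6 m³ / 1100 m³/d = 3262 d
t = 3262 d ≈ 8.937 years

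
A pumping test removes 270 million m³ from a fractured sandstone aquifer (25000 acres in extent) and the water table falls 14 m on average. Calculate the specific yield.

A = 25000 acres = 1.012 × 10^8 m²
ΔV = 270 million m³ = 2.7 × 10^8 m³
Sy = ΔV / (A × Δh) = 2.7 × 10^8 m³ / (1.012 × 10^8 m² × 14 m) = 0.1906

Sy ≈ 0.19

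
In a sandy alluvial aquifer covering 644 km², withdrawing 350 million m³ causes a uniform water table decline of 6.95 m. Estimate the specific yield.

A = 644 km² = 6.44 × 10^8 m²
ΔV = 350 million m³ = 3.5 × 10^8 m³
Sy = ΔV / (A × Δh) = 3.5 × 10^8 m³ / (6.44 × 10^8 m² × 6.95 m) = 0.0782

Sy ≈ 0.078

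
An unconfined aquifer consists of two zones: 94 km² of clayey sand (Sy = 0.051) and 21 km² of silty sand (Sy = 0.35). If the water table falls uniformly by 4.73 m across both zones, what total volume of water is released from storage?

ΔV ≈ 5.74 × 10^7 m³

A₁ = 94 km² = 9.4 × 10^7 m²; A₂ = 21 km² = 2.1 × 10^7 m²
ΔV₁ = 0.051 × 9.4 × 10^7 × 4.73 = 2.268 × 10^7 m³
ΔV₂ = 0.35 × 2.1 × 10^7 × 4.73 = 3.477 × 10^7 m³
ΔV = ΔV₁ + ΔV₂ = 5.744 × 10^7 m³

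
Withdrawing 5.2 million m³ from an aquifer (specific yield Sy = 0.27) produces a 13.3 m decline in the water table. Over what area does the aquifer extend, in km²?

A ≈ 1.45 km²

ΔV = 5.2 million m³ = 5.2 × 10^6 m³
A = ΔV / (Sy × Δh) = 5.2 × 10^6 / (0.27 × 13.3) = 1.448 × 10^6 m²
A = 1.448 × 10^6 m² = 1.448 km²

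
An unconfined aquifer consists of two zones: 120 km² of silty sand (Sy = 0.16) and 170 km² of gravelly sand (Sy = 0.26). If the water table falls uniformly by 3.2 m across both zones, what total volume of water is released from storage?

A₁ = 120 km² = 1.2 × 10^8 m²; A₂ = 170 km² = 1.7 × 10^8 m²
ΔV₁ = 0.16 × 1.2 × 10^8 × 3.2 = 6.144 × 10^7 m³
ΔV₂ = 0.26 × 1.7 × 10^8 × 3.2 = 1.414 × 10^8 m³
ΔV = ΔV₁ + ΔV₂ = 2.029 × 10^8 m³

ΔV ≈ 2.03 × 10^8 m³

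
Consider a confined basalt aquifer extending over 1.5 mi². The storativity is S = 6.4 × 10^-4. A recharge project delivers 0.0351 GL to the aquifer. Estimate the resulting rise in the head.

A = 1.5 mi² = 3.885 × 10^6 m²
ΔV = 0.0351 GL = 35100 m³
Δh = ΔV / (S × A) = 35100 m³ / (6.4 × 10^-4 × 3.885 × 10^6 m²) = 14.12 m

Δh ≈ 14.1 m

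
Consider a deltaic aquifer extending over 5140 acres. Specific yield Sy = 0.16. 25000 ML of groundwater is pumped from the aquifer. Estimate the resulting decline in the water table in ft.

A = 5140 acres = 2.08 × 10^7 m²
ΔV = 25000 ML = 2.5 × 10^7 m³
Δh = ΔV / (Sy × A) = 2.5 × 10^7 m³ / (0.16 × 2.08 × 10^7 m²) = 7.512 m
Δh = 7.512 m = 24.64 ft

Δh ≈ 24.6 ft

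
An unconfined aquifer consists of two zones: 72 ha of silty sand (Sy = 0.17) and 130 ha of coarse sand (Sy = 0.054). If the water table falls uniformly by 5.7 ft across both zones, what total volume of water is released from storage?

A₁ = 72 ha = 7.2 × 10^5 m²; A₂ = 130 ha = 1.3 × 10^6 m²
Δh = 5.7 ft = 1.737 m
ΔV₁ = 0.17 × 7.2 × 10^5 × 1.737 = 2.127 × 10^5 m³
ΔV₂ = 0.054 × 1.3 × 10^6 × 1.737 = 1.22 × 10^5 m³
ΔV = ΔV₁ + ΔV₂ = 3.346 × 10^5 m³

ΔV ≈ 3.35 × 10^5 m³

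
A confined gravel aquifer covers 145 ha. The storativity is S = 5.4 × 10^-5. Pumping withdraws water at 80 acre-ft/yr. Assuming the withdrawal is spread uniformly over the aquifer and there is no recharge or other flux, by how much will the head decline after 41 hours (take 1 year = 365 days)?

Δh ≈ 5.9 m

A = 145 ha = 1.45 × 10^6 m²
Q = 80 acre-ft/yr = 270.4 m³/d
t = 41 hours = 1.708 d
ΔV = Q × t = 270.4 m³/d × 1.708 d = 461.9 m³
Δh = ΔV / (S × A) = 461.9 / (5.4 × 10^-5 × 1.45 × 10^6) = 5.898 m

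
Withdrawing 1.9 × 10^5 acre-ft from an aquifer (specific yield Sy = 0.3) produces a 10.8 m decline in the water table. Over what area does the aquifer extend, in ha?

A ≈ 7230 ha

ΔV = 1.9 × 10^5 acre-ft = 2.344 × 10^8 m³
A = ΔV / (Sy × Δh) = 2.344 × 10^8 / (0.3 × 10.8) = 7.233 × 10^7 m²
A = 7.233 × 10^7 m² = 7233 ha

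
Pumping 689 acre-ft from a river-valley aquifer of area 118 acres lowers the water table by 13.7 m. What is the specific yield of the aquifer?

A = 118 acres = 4.775 × 10^5 m²
ΔV = 689 acre-ft = 8.499 × 10^5 m³
Sy = ΔV / (A × Δh) = 8.499 × 10^5 m³ / (4.775 × 10^5 m² × 13.7 m) = 0.1299

Sy ≈ 0.13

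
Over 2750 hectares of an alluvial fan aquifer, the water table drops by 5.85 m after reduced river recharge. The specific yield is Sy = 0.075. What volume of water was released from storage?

A = 2750 hectares = 2.75 × 10^7 m²
ΔV = Sy × A × Δh = 0.075 × 2.75 × 10^7 m² × 5.85 m = 1.207 × 10^7 m³

ΔV ≈ 1.21 × 10^7 m³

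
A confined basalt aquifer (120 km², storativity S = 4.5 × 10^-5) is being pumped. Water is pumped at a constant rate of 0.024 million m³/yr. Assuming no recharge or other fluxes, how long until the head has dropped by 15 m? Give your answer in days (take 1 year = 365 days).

t ≈ 1230 days

A = 120 km² = 1.2 × 10^8 m²
ΔV = S × A × Δh = 4.5 × 10^-5 × 1.2 × 10^8 × 15 = 81000 m³
Q = 0.024 million m³/yr = 65.75 m³/d
t = ΔV / Q = 81000 m³ / 65.75 m³/d = 1232 d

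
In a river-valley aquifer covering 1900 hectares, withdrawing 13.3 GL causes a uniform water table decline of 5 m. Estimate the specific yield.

A = 1900 hectares = 1.9 × 10^7 m²
ΔV = 13.3 GL = 1.33 × 10^7 m³
Sy = ΔV / (A × Δh) = 1.33 × 10^7 m³ / (1.9 × 10^7 m² × 5 m) = 0.14

Sy ≈ 0.14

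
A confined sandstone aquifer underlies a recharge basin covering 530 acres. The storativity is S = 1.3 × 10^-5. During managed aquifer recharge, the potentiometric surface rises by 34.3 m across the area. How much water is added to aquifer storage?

A = 530 acres = 2.145 × 10^6 m²
ΔV = S × A × Δh = 1.3 × 10^-5 × 2.145 × 10^6 m² × 34.3 m = 956.4 m³

ΔV ≈ 956 m³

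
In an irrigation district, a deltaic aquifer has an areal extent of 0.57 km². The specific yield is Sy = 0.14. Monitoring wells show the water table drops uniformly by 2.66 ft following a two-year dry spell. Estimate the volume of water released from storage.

ΔV ≈ 64700 m³

A = 0.57 km² = 5.7 × 10^5 m²
Δh = 2.66 ft = 0.8108 m
ΔV = Sy × A × Δh = 0.14 × 5.7 × 10^5 m² × 0.8108 m = 64700 m³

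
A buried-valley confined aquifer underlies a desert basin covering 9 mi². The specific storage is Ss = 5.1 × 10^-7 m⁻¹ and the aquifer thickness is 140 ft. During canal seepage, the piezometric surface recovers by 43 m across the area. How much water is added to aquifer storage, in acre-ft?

b = 140 ft = 42.67 m
S = Ss × b = 5.1 × 10^-7 m⁻¹ × 42.67 m = 2.176 × 10^-5
A = 9 mi² = 2.331 × 10^7 m²
ΔV = S × A × Δh = 2.176 × 10^-5 × 2.331 × 10^7 m² × 43 m = 21810 m³
ΔV = 21810 m³ = 17.68 acre-ft

ΔV ≈ 17.7 acre-ft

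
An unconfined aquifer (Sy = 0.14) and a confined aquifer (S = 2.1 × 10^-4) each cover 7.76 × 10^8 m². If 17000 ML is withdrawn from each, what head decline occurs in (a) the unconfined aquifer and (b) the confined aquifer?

Δh_u ≈ 0.156 m; Δh_c ≈ 104 m

ΔV = 17000 ML = 1.7 × 10^7 m³
Unconfined: Δh_u = ΔV/(Sy·A) = 1.7 × 10^7/(0.14 × 7.76 × 10^8) = 0.1565 m
Confined: Δh_c = ΔV/(S·A) = 1.7 × 10^7/(2.1 × 10^-4 × 7.76 × 10^8) = 104.3 m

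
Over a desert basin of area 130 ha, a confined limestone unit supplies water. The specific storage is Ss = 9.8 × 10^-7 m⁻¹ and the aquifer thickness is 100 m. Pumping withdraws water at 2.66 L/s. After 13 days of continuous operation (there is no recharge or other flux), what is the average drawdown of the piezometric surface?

Δh ≈ 23.5 m

S = Ss × b = 9.8 × 10^-7 m⁻¹ × 100 m = 9.8 × 10^-5
A = 130 ha = 1.3 × 10^6 m²
Q = 2.66 L/s = 229.8 m³/d
ΔV = Q × t = 229.8 m³/d × 13 d = 2988 m³
Δh = ΔV / (S × A) = 2988 / (9.8 × 10^-5 × 1.3 × 10^6) = 23.45 m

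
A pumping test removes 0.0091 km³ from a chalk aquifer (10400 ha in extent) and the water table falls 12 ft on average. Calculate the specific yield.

Sy ≈ 0.024

A = 10400 ha = 1.04 × 10^8 m²
Δh = 12 ft = 3.658 m
ΔV = 0.0091 km³ = 9.1 × 10^6 m³
Sy = ΔV / (A × Δh) = 9.1 × 10^6 m³ / (1.04 × 10^8 m² × 3.658 m) = 0.02392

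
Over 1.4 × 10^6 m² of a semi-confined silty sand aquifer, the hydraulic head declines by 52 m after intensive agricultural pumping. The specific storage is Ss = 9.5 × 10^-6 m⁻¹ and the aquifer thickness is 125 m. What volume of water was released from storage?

ΔV ≈ 86400 m³

S = Ss × b = 9.5 × 10^-6 m⁻¹ × 125 m = 1.188 × 10^-3
ΔV = S × A × Δh = 0.001187 × 1.4 × 10^6 m² × 52 m = 86450 m³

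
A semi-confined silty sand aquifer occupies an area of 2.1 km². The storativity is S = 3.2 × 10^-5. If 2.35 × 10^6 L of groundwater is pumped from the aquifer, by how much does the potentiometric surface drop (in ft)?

A = 2.1 km² = 2.1 × 10^6 m²
ΔV = 2.35 × 10^6 L = 2350 m³
Δh = ΔV / (S × A) = 2350 m³ / (3.2 × 10^-5 × 2.1 × 10^6 m²) = 34.97 m
Δh = 34.97 m = 114.7 ft

Δh ≈ 115 ft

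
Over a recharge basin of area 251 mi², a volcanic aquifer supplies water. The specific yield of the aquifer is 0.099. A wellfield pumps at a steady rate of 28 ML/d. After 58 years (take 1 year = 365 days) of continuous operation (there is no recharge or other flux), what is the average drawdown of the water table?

A = 251 mi² = 6.501 × 10^8 m²
Q = 28 ML/d = 28000 m³/d
t = 58 years = 21170 d
ΔV = Q × t = 28000 m³/d × 21170 d = 5.928 × 10^8 m³
Δh = ΔV / (Sy × A) = 5.928 × 10^8 / (0.099 × 6.501 × 10^8) = 9.21 m

Δh ≈ 9.21 m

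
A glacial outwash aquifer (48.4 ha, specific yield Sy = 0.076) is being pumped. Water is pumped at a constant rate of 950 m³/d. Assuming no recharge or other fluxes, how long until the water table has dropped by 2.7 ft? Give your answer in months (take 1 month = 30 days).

t ≈ 1.06 months

A = 48.4 ha = 4.84 × 10^5 m²
Δh = 2.7 ft = 0.823 m
ΔV = Sy × A × Δh = 0.076 × 4.84 × 10^5 × 0.823 = 30270 m³
t = ΔV / Q = 30270 m³ / 950 m³/d = 31.87 d
t = 31.87 d ≈ 1.062 months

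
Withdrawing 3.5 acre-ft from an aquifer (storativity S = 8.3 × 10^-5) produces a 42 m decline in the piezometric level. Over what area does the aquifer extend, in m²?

A ≈ 1.24 × 10^6 m²

ΔV = 3.5 acre-ft = 4317 m³
A = ΔV / (S × Δh) = 4317 / (8.3 × 10^-5 × 42) = 1.238 × 10^6 m²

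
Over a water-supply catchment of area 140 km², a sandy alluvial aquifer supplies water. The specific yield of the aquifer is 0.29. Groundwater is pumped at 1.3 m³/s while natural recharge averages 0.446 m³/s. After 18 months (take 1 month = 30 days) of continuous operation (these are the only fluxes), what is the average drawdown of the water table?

A = 140 km² = 1.4 × 10^8 m²
Net abstraction = 1.3 − 0.446 = 0.854 m³/s
Q_net = 0.854 m³/s = 73790 m³/d
t = 18 months = 540 d
ΔV = Q × t = 73790 m³/d × 540 d = 3.984 × 10^7 m³
Δh = ΔV / (Sy × A) = 3.984 × 10^7 / (0.29 × 1.4 × 10^8) = 0.9814 m

Δh ≈ 0.981 m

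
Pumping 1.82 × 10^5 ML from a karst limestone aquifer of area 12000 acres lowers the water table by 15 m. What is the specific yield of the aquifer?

Sy ≈ 0.25

A = 12000 acres = 4.856 × 10^7 m²
ΔV = 1.82 × 10^5 ML = 1.82 × 10^8 m³
Sy = ΔV / (A × Δh) = 1.82 × 10^8 m³ / (4.856 × 10^7 m² × 15 m) = 0.2499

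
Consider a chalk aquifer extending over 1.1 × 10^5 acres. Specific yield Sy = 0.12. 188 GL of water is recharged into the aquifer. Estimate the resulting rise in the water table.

A = 1.1 × 10^5 acres = 4.452 × 10^8 m²
ΔV = 188 GL = 1.88 × 10^8 m³
Δh = ΔV / (Sy × A) = 1.88 × 10^8 m³ / (0.12 × 4.452 × 10^8 m²) = 3.519 m

Δh ≈ 3.52 m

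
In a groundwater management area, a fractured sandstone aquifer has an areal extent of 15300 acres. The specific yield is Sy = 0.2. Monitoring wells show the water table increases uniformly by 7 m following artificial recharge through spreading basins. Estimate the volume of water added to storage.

ΔV ≈ 8.67 × 10^7 m³

A = 15300 acres = 6.192 × 10^7 m²
ΔV = Sy × A × Δh = 0.2 × 6.192 × 10^7 m² × 7 m = 8.668 × 10^7 m³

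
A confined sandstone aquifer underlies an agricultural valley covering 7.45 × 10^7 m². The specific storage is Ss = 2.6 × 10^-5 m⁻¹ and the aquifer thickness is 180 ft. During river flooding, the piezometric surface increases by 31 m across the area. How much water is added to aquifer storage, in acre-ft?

b = 180 ft = 54.86 m
S = Ss × b = 2.6 × 10^-5 m⁻¹ × 54.86 m = 1.426 × 10^-3
ΔV = S × A × Δh = 0.001426 × 7.45 × 10^7 m² × 31 m = 3.294 × 10^6 m³
ΔV = 3.294 × 10^6 m³ = 2671 acre-ft

ΔV ≈ 2670 acre-ft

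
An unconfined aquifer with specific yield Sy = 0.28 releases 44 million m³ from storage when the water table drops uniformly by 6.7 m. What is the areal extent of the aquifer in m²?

A ≈ 2.35 × 10^7 m²

ΔV = 44 million m³ = 4.4 × 10^7 m³
A = ΔV / (Sy × Δh) = 4.4 × 10^7 / (0.28 × 6.7) = 2.345 × 10^7 m²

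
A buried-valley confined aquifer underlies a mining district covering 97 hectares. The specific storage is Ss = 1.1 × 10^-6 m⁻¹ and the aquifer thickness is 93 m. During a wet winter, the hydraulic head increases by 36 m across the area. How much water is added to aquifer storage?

S = Ss × b = 1.1 × 10^-6 m⁻¹ × 93 m = 1.023 × 10^-4
A = 97 hectares = 9.7 × 10^5 m²
ΔV = S × A × Δh = 1.023 × 10^-4 × 9.7 × 10^5 m² × 36 m = 3572 m³

ΔV ≈ 3570 m³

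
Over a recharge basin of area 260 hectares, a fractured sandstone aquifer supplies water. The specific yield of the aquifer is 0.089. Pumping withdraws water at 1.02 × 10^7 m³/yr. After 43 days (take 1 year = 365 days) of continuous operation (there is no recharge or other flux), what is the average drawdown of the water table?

Δh ≈ 5.19 m

A = 260 hectares = 2.6 × 10^6 m²
Q = 1.02 × 10^7 m³/yr = 27950 m³/d
ΔV = Q × t = 27950 m³/d × 43 d = 1.202 × 10^6 m³
Δh = ΔV / (Sy × A) = 1.202 × 10^6 / (0.089 × 2.6 × 10^6) = 5.193 m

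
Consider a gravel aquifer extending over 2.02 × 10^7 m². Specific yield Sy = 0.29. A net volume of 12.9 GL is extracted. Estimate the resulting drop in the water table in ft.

Δh ≈ 7.22 ft

ΔV = 12.9 GL = 1.29 × 10^7 m³
Δh = ΔV / (Sy × A) = 1.29 × 10^7 m³ / (0.29 × 2.02 × 10^7 m²) = 2.202 m
Δh = 2.202 m = 7.225 ft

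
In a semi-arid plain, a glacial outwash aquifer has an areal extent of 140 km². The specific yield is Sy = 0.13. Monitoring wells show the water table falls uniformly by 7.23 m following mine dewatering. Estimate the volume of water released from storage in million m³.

ΔV ≈ 132 million m³

A = 140 km² = 1.4 × 10^8 m²
ΔV = Sy × A × Δh = 0.13 × 1.4 × 10^8 m² × 7.23 m = 1.316 × 10^8 m³
ΔV = 1.316 × 10^8 m³ = 131.6 million m³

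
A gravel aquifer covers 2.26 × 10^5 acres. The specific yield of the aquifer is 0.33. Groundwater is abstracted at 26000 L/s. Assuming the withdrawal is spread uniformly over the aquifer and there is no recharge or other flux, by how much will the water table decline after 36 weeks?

A = 2.26 × 10^5 acres = 9.146 × 10^8 m²
Q = 26000 L/s = 2.246 × 10^6 m³/d
t = 36 weeks = 252 d
ΔV = Q × t = 2.246 × 10^6 m³/d × 252 d = 5.661 × 10^8 m³
Δh = ΔV / (Sy × A) = 5.661 × 10^8 / (0.33 × 9.146 × 10^8) = 1.876 m

Δh ≈ 1.88 m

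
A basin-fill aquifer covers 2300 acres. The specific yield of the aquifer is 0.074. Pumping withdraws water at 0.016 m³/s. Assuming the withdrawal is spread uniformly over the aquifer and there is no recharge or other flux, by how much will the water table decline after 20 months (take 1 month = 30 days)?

A = 2300 acres = 9.308 × 10^6 m²
Q = 0.016 m³/s = 1382 m³/d
t = 20 months = 600 d
ΔV = Q × t = 1382 m³/d × 600 d = 8.294 × 10^5 m³
Δh = ΔV / (Sy × A) = 8.294 × 10^5 / (0.074 × 9.308 × 10^6) = 1.204 m

Δh ≈ 1.2 m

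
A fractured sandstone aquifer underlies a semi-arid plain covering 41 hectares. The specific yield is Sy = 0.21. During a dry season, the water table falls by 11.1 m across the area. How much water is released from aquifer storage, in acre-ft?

ΔV ≈ 775 acre-ft

A = 41 hectares = 4.1 × 10^5 m²
ΔV = Sy × A × Δh = 0.21 × 4.1 × 10^5 m² × 11.1 m = 9.557 × 10^5 m³
ΔV = 9.557 × 10^5 m³ = 774.8 acre-ft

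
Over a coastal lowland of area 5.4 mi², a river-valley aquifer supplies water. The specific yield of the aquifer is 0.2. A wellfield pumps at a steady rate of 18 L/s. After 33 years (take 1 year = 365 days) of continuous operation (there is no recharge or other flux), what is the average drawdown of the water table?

Δh ≈ 6.7 m

A = 5.4 mi² = 1.399 × 10^7 m²
Q = 18 L/s = 1555 m³/d
t = 33 years = 12040 d
ΔV = Q × t = 1555 m³/d × 12040 d = 1.873 × 10^7 m³
Δh = ΔV / (Sy × A) = 1.873 × 10^7 / (0.2 × 1.399 × 10^7) = 6.697 m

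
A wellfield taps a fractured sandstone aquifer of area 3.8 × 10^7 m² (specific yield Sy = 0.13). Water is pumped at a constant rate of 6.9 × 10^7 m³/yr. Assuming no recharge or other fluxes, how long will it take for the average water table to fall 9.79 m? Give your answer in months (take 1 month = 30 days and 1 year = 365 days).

t ≈ 8.53 months

ΔV = Sy × A × Δh = 0.13 × 3.8 × 10^7 × 9.79 = 4.836 × 10^7 m³
Q = 6.9 × 10^7 m³/yr = 1.89 × 10^5 m³/d
t = ΔV / Q = 4.836 × 10^7 m³ / 1.89 × 10^5 m³/d = 255.8 d
t = 255.8 d ≈ 8.528 months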